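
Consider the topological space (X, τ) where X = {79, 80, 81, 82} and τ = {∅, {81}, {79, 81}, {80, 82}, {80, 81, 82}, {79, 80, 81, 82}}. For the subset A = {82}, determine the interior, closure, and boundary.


int(A) = ∅, cl(A) = {80, 82}, ∂A = {80, 82}.

Closed sets in (X, τ) are complements of opens:
  closed(X, τ) = {∅, {79}, {79, 81}, {80, 82}, {79, 80, 82}, {79, 80, 81, 82}}.
int(A) = ⋃ {U ∈ τ : U ⊆ A}. Opens contained in A: ∅.
Taking the union of these: int(A) = ∅.
cl(A) = ⋂ {C closed : A ⊆ C}. Closed sets containing A: {80, 82}, {79, 80, 82}, {79, 80, 81, 82}.
Intersecting these: cl(A) = {80, 82}.
∂A = cl(A) ∖ int(A) = {80, 82} ∖ ∅ = {80, 82}.


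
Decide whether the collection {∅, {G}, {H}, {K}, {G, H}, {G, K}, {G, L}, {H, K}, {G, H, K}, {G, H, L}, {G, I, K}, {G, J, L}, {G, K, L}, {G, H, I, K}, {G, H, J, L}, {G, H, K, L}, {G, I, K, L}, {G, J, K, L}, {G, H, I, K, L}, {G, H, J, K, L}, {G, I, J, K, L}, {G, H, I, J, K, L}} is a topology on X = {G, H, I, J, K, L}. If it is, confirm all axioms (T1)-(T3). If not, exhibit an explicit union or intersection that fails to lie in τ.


τ IS a topology on X.

Axiom (T1): ∅ ∈ τ? Yes; X ∈ τ? Yes.
Axiom (T2/T3): check pairwise unions and intersections of members of τ.
All pairwise intersections and unions checked — each lies in τ. Therefore τ satisfies (T1), (T2), (T3): it IS a topology on X.


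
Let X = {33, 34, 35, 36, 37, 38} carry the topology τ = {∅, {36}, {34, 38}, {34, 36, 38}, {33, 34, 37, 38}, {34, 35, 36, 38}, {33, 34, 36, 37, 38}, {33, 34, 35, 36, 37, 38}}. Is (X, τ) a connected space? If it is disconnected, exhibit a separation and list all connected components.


(X, τ) is connected.

Find clopen sets (U ∈ τ with X ∖ U ∈ τ):
  U = ∅, X ∖ U = {33, 34, 35, 36, 37, 38} — both open, so U is clopen.
  U = {33, 34, 35, 36, 37, 38}, X ∖ U = ∅ — both open, so U is clopen.
Only trivial clopens (∅ and X) exist, so (X, τ) is connected.
Compute connected components by grouping points that agree on all clopens:
  component: {33, 34, 35, 36, 37, 38}


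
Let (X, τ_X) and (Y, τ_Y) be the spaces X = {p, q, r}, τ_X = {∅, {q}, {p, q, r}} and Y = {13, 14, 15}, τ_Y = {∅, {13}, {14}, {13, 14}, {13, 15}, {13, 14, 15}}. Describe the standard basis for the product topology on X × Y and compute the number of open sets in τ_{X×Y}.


Basis B = {∅ × ∅, {q} × {13}, {q} × {14}, {q} × {13, 14}, {q} × {13, 15}, {p, q, r} × {13}, {p, q, r} × {14}, {q} × {13, 14, 15}, {p, q, r} × {13, 14}, {p, q, r} × {13, 15}, {p, q, r} × {13, 14, 15}}; |τ_{X×Y}| = 18.

Enumerate products U × V with U ∈ τ_X, V ∈ τ_Y (deduplicated):
  ∅ × ∅ = {} (∅)
  {q} × {13} = {(q,13)}
  {q} × {14} = {(q,14)}
  {q} × {13, 14} = {(q,13), (q,14)}
  {q} × {13, 15} = {(q,13), (q,15)}
  {p, q, r} × {13} = {(p,13), (q,13), (r,13)}
  {p, q, r} × {14} = {(p,14), (q,14), (r,14)}
  {q} × {13, 14, 15} = {(q,13), (q,14), (q,15)}
  {p, q, r} × {13, 14} = {(p,13), (p,14), (q,13), (q,14), (r,13), (r,14)}
  {p, q, r} × {13, 15} = {(p,13), (p,15), (q,13), (q,15), (r,13), (r,15)}
  {p, q, r} × {13, 14, 15} = {(p,13), (p,14), (p,15), (q,13), (q,14), (q,15), (r,13), (r,14), (r,15)}
These 11 distinct sets form the basis B.
Close under arbitrary unions to get τ_{X×Y}; counting gives |τ_{X×Y}| = 18.


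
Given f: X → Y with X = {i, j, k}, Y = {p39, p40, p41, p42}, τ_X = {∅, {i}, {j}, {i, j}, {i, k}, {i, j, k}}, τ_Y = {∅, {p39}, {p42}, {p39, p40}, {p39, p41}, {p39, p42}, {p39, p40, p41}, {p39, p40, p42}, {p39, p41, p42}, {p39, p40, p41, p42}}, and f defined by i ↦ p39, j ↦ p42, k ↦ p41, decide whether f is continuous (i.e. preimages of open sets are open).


f IS continuous.

Compute f^{-1}(U) for each U ∈ τ_Y:
  U = ∅: f^{-1}(U) = ∅ ∈ τ_X ✓.
  U = {p39}: f^{-1}(U) = {i} ∈ τ_X ✓.
  U = {p42}: f^{-1}(U) = {j} ∈ τ_X ✓.
  U = {p39, p40}: f^{-1}(U) = {i} ∈ τ_X ✓.
  U = {p39, p41}: f^{-1}(U) = {i, k} ∈ τ_X ✓.
  U = {p39, p42}: f^{-1}(U) = {i, j} ∈ τ_X ✓.
  U = {p39, p40, p41}: f^{-1}(U) = {i, k} ∈ τ_X ✓.
  U = {p39, p40, p42}: f^{-1}(U) = {i, j} ∈ τ_X ✓.
  U = {p39, p41, p42}: f^{-1}(U) = {i, j, k} ∈ τ_X ✓.
  U = {p39, p40, p41, p42}: f^{-1}(U) = {i, j, k} ∈ τ_X ✓.
Every preimage lies in τ_X, so f IS continuous.


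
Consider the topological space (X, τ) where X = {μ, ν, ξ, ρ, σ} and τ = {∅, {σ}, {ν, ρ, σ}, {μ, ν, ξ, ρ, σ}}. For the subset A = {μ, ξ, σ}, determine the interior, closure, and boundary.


int(A) = {σ}, cl(A) = {μ, ν, ξ, ρ, σ}, ∂A = {μ, ν, ξ, ρ}.

Closed sets in (X, τ) are complements of opens:
  closed(X, τ) = {∅, {μ, ξ}, {μ, ν, ξ, ρ}, {μ, ν, ξ, ρ, σ}}.
int(A) = ⋃ {U ∈ τ : U ⊆ A}. Opens contained in A: ∅, {σ}.
Taking the union of these: int(A) = {σ}.
cl(A) = ⋂ {C closed : A ⊆ C}. Closed sets containing A: {μ, ν, ξ, ρ, σ}.
Intersecting these: cl(A) = {μ, ν, ξ, ρ, σ}.
∂A = cl(A) ∖ int(A) = {μ, ν, ξ, ρ, σ} ∖ {σ} = {μ, ν, ξ, ρ}.


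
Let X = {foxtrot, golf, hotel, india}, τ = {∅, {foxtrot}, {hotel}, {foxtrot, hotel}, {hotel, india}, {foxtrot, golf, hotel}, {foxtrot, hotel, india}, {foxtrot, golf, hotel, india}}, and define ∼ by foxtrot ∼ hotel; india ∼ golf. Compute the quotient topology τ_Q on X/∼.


X/∼ = {[foxtrot=hotel], [golf=india]}; |τ_Q| = 3.

Equivalence classes: [foxtrot=hotel], [golf=india].
Quotient map π: X → X/∼ sends foxtrot ↦ [foxtrot=hotel], golf ↦ [golf=india], hotel ↦ [foxtrot=hotel], india ↦ [golf=india].
For each subset V ⊆ X/∼, compute π^{-1}(V) ⊆ X and check whether π^{-1}(V) ∈ τ. V is open in τ_Q iff π^{-1}(V) ∈ τ.
  V = {}: π^{-1}(V) = ∅ ∈ τ ✓.
  V = {[foxtrot=hotel]}: π^{-1}(V) = {foxtrot, hotel} ∈ τ ✓.
  V = {[golf=india]}: π^{-1}(V) = {golf, india} ∉ τ ✗.
  V = {[foxtrot=hotel], [golf=india]}: π^{-1}(V) = {foxtrot, golf, hotel, india} ∈ τ ✓.
Open sets in the quotient: τ_Q = {{}, {[foxtrot=hotel]}, {[foxtrot=hotel], [golf=india]}} (3 elements).


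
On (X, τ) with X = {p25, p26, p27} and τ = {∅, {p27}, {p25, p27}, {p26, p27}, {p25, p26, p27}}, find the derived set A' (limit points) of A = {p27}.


A' = {p25, p26}

For each x ∈ X, list the open sets U ∈ τ with x ∈ U, then check whether U ∩ (A ∖ {x}) ≠ ∅ for every such U.
  x = p25: opens ∋ x are {p25, p27}, {p25, p26, p27}; each meets A ∖ {p25}, so x IS a limit point.
  x = p26: opens ∋ x are {p26, p27}, {p25, p26, p27}; each meets A ∖ {p26}, so x IS a limit point.
  x = p27: open {p27} ∋ x has {p27} ∩ (A ∖ {p27}) = ∅, so x is NOT a limit point.
Collecting: A' = {p25, p26}.


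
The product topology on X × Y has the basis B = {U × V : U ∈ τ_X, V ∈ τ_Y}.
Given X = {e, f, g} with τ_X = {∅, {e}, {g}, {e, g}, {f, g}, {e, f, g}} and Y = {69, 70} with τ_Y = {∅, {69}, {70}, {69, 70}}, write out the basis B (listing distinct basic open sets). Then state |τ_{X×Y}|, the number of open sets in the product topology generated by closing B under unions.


Basis B = {∅ × ∅, {e} × {69}, {e} × {70}, {g} × {69}, {g} × {70}, {e} × {69, 70}, {e, g} × {69}, {e, g} × {70}, {f, g} × {69}, {f, g} × {70}, {g} × {69, 70}, {e, f, g} × {69}, {e, f, g} × {70}, {e, g} × {69, 70}, {f, g} × {69, 70}, {e, f, g} × {69, 70}}; |τ_{X×Y}| = 36.

Enumerate products U × V with U ∈ τ_X, V ∈ τ_Y (deduplicated):
  ∅ × ∅ = {} (∅)
  {e} × {69} = {(e,69)}
  {e} × {70} = {(e,70)}
  {g} × {69} = {(g,69)}
  {g} × {70} = {(g,70)}
  {e} × {69, 70} = {(e,69), (e,70)}
  {e, g} × {69} = {(e,69), (g,69)}
  {e, g} × {70} = {(e,70), (g,70)}
  {f, g} × {69} = {(f,69), (g,69)}
  {f, g} × {70} = {(f,70), (g,70)}
  {g} × {69, 70} = {(g,69), (g,70)}
  {e, f, g} × {69} = {(e,69), (f,69), (g,69)}
  {e, f, g} × {70} = {(e,70), (f,70), (g,70)}
  {e, g} × {69, 70} = {(e,69), (e,70), (g,69), (g,70)}
  {f, g} × {69, 70} = {(f,69), (f,70), (g,69), (g,70)}
  {e, f, g} × {69, 70} = {(e,69), (e,70), (f,69), (f,70), (g,69), (g,70)}
These 16 distinct sets form the basis B.
Close under arbitrary unions to get τ_{X×Y}; counting gives |τ_{X×Y}| = 36.


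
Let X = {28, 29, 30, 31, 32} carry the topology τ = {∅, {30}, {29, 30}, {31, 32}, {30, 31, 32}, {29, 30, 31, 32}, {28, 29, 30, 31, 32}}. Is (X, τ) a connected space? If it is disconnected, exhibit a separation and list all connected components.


(X, τ) is connected.

Find clopen sets (U ∈ τ with X ∖ U ∈ τ):
  U = ∅, X ∖ U = {28, 29, 30, 31, 32} — both open, so U is clopen.
  U = {28, 29, 30, 31, 32}, X ∖ U = ∅ — both open, so U is clopen.
Only trivial clopens (∅ and X) exist, so (X, τ) is connected.
Compute connected components by grouping points that agree on all clopens:
  component: {28, 29, 30, 31, 32}


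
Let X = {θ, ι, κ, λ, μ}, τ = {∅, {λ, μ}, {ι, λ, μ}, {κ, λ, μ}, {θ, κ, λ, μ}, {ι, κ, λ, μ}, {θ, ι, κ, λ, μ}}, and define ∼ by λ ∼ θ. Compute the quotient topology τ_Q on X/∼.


X/∼ = {[θ=λ], [ι], [κ], [μ]}; |τ_Q| = 3.

Equivalence classes: [θ=λ], [ι], [κ], [μ].
Quotient map π: X → X/∼ sends θ ↦ [θ=λ], ι ↦ [ι], κ ↦ [κ], λ ↦ [θ=λ], μ ↦ [μ].
For each subset V ⊆ X/∼, compute π^{-1}(V) ⊆ X and check whether π^{-1}(V) ∈ τ. V is open in τ_Q iff π^{-1}(V) ∈ τ.
  V = {}: π^{-1}(V) = ∅ ∈ τ ✓.
  V = {[θ=λ]}: π^{-1}(V) = {θ, λ} ∉ τ ✗.
  V = {[ι]}: π^{-1}(V) = {ι} ∉ τ ✗.
  V = {[θ=λ], [ι]}: π^{-1}(V) = {θ, ι, λ} ∉ τ ✗.
  V = {[κ]}: π^{-1}(V) = {κ} ∉ τ ✗.
  V = {[θ=λ], [κ]}: π^{-1}(V) = {θ, κ, λ} ∉ τ ✗.
  V = {[ι], [κ]}: π^{-1}(V) = {ι, κ} ∉ τ ✗.
  V = {[θ=λ], [ι], [κ]}: π^{-1}(V) = {θ, ι, κ, λ} ∉ τ ✗.
  V = {[μ]}: π^{-1}(V) = {μ} ∉ τ ✗.
  V = {[θ=λ], [μ]}: π^{-1}(V) = {θ, λ, μ} ∉ τ ✗.
  V = {[ι], [μ]}: π^{-1}(V) = {ι, μ} ∉ τ ✗.
  V = {[θ=λ], [ι], [μ]}: π^{-1}(V) = {θ, ι, λ, μ} ∉ τ ✗.
  V = {[κ], [μ]}: π^{-1}(V) = {κ, μ} ∉ τ ✗.
  V = {[θ=λ], [κ], [μ]}: π^{-1}(V) = {θ, κ, λ, μ} ∈ τ ✓.
  V = {[ι], [κ], [μ]}: π^{-1}(V) = {ι, κ, μ} ∉ τ ✗.
  V = {[θ=λ], [ι], [κ], [μ]}: π^{-1}(V) = {θ, ι, κ, λ, μ} ∈ τ ✓.
Open sets in the quotient: τ_Q = {{}, {[θ=λ], [κ], [μ]}, {[θ=λ], [ι], [κ], [μ]}} (3 elements).


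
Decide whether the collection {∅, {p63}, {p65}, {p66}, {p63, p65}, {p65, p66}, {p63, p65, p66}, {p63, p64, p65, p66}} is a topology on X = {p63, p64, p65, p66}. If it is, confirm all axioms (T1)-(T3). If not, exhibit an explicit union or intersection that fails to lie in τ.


τ is NOT a topology on X.

Axiom (T1): ∅ ∈ τ? Yes; X ∈ τ? Yes.
Axiom (T2/T3): check pairwise unions and intersections of members of τ.
Counterexample for (T2): {p63} ∪ {p66} = {p63, p66} ∉ τ. Therefore τ is NOT a topology.


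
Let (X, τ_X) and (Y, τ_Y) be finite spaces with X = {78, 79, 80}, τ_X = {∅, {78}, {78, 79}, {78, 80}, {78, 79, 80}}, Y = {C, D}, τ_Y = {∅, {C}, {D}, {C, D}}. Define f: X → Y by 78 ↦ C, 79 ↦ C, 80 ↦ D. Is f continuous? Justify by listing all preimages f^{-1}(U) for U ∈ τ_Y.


f is NOT continuous.

Compute f^{-1}(U) for each U ∈ τ_Y:
  U = ∅: f^{-1}(U) = ∅ ∈ τ_X ✓.
  U = {C}: f^{-1}(U) = {78, 79} ∈ τ_X ✓.
  U = {D}: f^{-1}(U) = {80} ∉ τ_X ✗.
  U = {C, D}: f^{-1}(U) = {78, 79, 80} ∈ τ_X ✓.
Found U = {D} with f^{-1}(U) = {80} not in τ_X. Therefore f is NOT continuous.


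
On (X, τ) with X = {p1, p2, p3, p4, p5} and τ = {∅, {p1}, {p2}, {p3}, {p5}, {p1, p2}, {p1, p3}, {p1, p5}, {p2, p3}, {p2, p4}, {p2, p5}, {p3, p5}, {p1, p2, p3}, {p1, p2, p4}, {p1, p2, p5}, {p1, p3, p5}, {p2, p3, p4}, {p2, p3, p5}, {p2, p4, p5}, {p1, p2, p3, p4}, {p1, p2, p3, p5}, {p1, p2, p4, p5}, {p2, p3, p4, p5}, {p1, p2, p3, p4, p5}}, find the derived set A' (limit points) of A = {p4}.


A' = ∅

For each x ∈ X, list the open sets U ∈ τ with x ∈ U, then check whether U ∩ (A ∖ {x}) ≠ ∅ for every such U.
  x = p1: open {p1} ∋ x has {p1} ∩ (A ∖ {p1}) = ∅, so x is NOT a limit point.
  x = p2: open {p2} ∋ x has {p2} ∩ (A ∖ {p2}) = ∅, so x is NOT a limit point.
  x = p3: open {p3} ∋ x has {p3} ∩ (A ∖ {p3}) = ∅, so x is NOT a limit point.
  x = p4: open {p2, p4} ∋ x has {p2, p4} ∩ (A ∖ {p4}) = ∅, so x is NOT a limit point.
  x = p5: open {p5} ∋ x has {p5} ∩ (A ∖ {p5}) = ∅, so x is NOT a limit point.
Collecting: A' = ∅.


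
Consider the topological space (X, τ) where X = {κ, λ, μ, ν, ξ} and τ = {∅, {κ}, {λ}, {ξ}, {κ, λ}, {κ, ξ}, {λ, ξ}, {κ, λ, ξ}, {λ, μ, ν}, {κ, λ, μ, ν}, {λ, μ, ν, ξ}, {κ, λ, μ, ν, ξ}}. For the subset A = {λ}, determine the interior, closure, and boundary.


int(A) = {λ}, cl(A) = {λ, μ, ν}, ∂A = {μ, ν}.

Closed sets in (X, τ) are complements of opens:
  closed(X, τ) = {∅, {κ}, {ξ}, {κ, ξ}, {μ, ν}, {κ, μ, ν}, {λ, μ, ν}, {μ, ν, ξ}, {κ, λ, μ, ν}, {κ, μ, ν, ξ}, {λ, μ, ν, ξ}, {κ, λ, μ, ν, ξ}}.
int(A) = ⋃ {U ∈ τ : U ⊆ A}. Opens contained in A: ∅, {λ}.
Taking the union of these: int(A) = {λ}.
cl(A) = ⋂ {C closed : A ⊆ C}. Closed sets containing A: {λ, μ, ν}, {κ, λ, μ, ν}, {λ, μ, ν, ξ}, {κ, λ, μ, ν, ξ}.
Intersecting these: cl(A) = {λ, μ, ν}.
∂A = cl(A) ∖ int(A) = {λ, μ, ν} ∖ {λ} = {μ, ν}.


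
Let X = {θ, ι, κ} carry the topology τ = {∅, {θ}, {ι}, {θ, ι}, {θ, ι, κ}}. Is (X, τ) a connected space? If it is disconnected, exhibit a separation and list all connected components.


(X, τ) is connected.

Find clopen sets (U ∈ τ with X ∖ U ∈ τ):
  U = ∅, X ∖ U = {θ, ι, κ} — both open, so U is clopen.
  U = {θ, ι, κ}, X ∖ U = ∅ — both open, so U is clopen.
Only trivial clopens (∅ and X) exist, so (X, τ) is connected.
Compute connected components by grouping points that agree on all clopens:
  component: {θ, ι, κ}


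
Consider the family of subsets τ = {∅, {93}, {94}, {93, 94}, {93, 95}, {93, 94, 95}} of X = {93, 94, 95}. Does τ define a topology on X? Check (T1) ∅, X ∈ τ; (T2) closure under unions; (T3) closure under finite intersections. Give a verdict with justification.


τ IS a topology on X.

Axiom (T1): ∅ ∈ τ? Yes; X ∈ τ? Yes.
Axiom (T2/T3): check pairwise unions and intersections of members of τ.
All pairwise intersections and unions checked — each lies in τ. Therefore τ satisfies (T1), (T2), (T3): it IS a topology on X.


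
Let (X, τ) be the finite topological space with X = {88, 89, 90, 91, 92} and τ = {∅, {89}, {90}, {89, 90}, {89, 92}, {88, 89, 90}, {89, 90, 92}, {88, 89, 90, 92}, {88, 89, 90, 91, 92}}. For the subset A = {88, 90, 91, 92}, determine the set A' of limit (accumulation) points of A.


A' = {88, 91}

For each x ∈ X, list the open sets U ∈ τ with x ∈ U, then check whether U ∩ (A ∖ {x}) ≠ ∅ for every such U.
  x = 88: opens ∋ x are {88, 89, 90}, {88, 89, 90, 92}, {88, 89, 90, 91, 92}; each meets A ∖ {88}, so x IS a limit point.
  x = 89: open {89} ∋ x has {89} ∩ (A ∖ {89}) = ∅, so x is NOT a limit point.
  x = 90: open {90} ∋ x has {90} ∩ (A ∖ {90}) = ∅, so x is NOT a limit point.
  x = 91: opens ∋ x are {88, 89, 90, 91, 92}; each meets A ∖ {91}, so x IS a limit point.
  x = 92: open {89, 92} ∋ x has {89, 92} ∩ (A ∖ {92}) = ∅, so x is NOT a limit point.
Collecting: A' = {88, 91}.


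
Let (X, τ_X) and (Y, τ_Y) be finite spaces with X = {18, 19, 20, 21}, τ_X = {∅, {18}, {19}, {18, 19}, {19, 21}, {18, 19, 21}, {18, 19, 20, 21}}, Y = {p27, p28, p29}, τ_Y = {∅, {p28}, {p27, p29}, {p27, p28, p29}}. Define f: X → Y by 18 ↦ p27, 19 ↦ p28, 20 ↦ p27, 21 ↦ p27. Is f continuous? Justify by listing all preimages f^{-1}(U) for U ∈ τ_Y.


f is NOT continuous.

Compute f^{-1}(U) for each U ∈ τ_Y:
  U = ∅: f^{-1}(U) = ∅ ∈ τ_X ✓.
  U = {p28}: f^{-1}(U) = {19} ∈ τ_X ✓.
  U = {p27, p29}: f^{-1}(U) = {18, 20, 21} ∉ τ_X ✗.
  U = {p27, p28, p29}: f^{-1}(U) = {18, 19, 20, 21} ∈ τ_X ✓.
Found U = {p27, p29} with f^{-1}(U) = {18, 20, 21} not in τ_X. Therefore f is NOT continuous.


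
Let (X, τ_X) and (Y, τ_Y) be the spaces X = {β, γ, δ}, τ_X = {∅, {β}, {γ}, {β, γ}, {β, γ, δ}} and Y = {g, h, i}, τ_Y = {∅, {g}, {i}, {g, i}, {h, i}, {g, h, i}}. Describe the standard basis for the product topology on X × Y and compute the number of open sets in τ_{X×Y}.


Basis B = {∅ × ∅, {β} × {g}, {β} × {i}, {γ} × {g}, {γ} × {i}, {β} × {g, i}, {β, γ} × {g}, {β} × {h, i}, {β, γ} × {i}, {γ} × {g, i}, {γ} × {h, i}, {β} × {g, h, i}, {β, γ, δ} × {g}, {β, γ, δ} × {i}, {γ} × {g, h, i}, {β, γ} × {g, i}, {β, γ} × {h, i}, {β, γ} × {g, h, i}, {β, γ, δ} × {g, i}, {β, γ, δ} × {h, i}, {β, γ, δ} × {g, h, i}}; |τ_{X×Y}| = 70.

Enumerate products U × V with U ∈ τ_X, V ∈ τ_Y (deduplicated):
  ∅ × ∅ = {} (∅)
  {β} × {g} = {(β,g)}
  {β} × {i} = {(β,i)}
  {γ} × {g} = {(γ,g)}
  {γ} × {i} = {(γ,i)}
  {β} × {g, i} = {(β,g), (β,i)}
  {β, γ} × {g} = {(β,g), (γ,g)}
  {β} × {h, i} = {(β,h), (β,i)}
  {β, γ} × {i} = {(β,i), (γ,i)}
  {γ} × {g, i} = {(γ,g), (γ,i)}
  {γ} × {h, i} = {(γ,h), (γ,i)}
  {β} × {g, h, i} = {(β,g), (β,h), (β,i)}
  {β, γ, δ} × {g} = {(β,g), (γ,g), (δ,g)}
  {β, γ, δ} × {i} = {(β,i), (γ,i), (δ,i)}
  {γ} × {g, h, i} = {(γ,g), (γ,h), (γ,i)}
  {β, γ} × {g, i} = {(β,g), (β,i), (γ,g), (γ,i)}
  {β, γ} × {h, i} = {(β,h), (β,i), (γ,h), (γ,i)}
  {β, γ} × {g, h, i} = {(β,g), (β,h), (β,i), (γ,g), (γ,h), (γ,i)}
  {β, γ, δ} × {g, i} = {(β,g), (β,i), (γ,g), (γ,i), (δ,g), (δ,i)}
  {β, γ, δ} × {h, i} = {(β,h), (β,i), (γ,h), (γ,i), (δ,h), (δ,i)}
  {β, γ, δ} × {g, h, i} = {(β,g), (β,h), (β,i), (γ,g), (γ,h), (γ,i), (δ,g), (δ,h), (δ,i)}
These 21 distinct sets form the basis B.
Close under arbitrary unions to get τ_{X×Y}; counting gives |τ_{X×Y}| = 70.


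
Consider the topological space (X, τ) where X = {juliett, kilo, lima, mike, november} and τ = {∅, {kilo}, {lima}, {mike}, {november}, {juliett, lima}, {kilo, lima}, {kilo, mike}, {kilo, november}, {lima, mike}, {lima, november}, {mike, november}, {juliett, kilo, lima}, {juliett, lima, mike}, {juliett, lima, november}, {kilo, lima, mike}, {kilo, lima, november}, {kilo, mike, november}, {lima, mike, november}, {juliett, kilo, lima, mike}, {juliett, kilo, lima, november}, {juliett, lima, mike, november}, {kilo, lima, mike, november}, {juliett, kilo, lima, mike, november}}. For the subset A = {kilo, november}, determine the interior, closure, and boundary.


int(A) = {kilo, november}, cl(A) = {kilo, november}, ∂A = ∅.

Closed sets in (X, τ) are complements of opens:
  closed(X, τ) = {∅, {juliett}, {kilo}, {mike}, {november}, {juliett, kilo}, {juliett, lima}, {juliett, mike}, {juliett, november}, {kilo, mike}, {kilo, november}, {mike, november}, {juliett, kilo, lima}, {juliett, kilo, mike}, {juliett, kilo, november}, {juliett, lima, mike}, {juliett, lima, november}, {juliett, mike, november}, {kilo, mike, november}, {juliett, kilo, lima, mike}, {juliett, kilo, lima, november}, {juliett, kilo, mike, november}, {juliett, lima, mike, november}, {juliett, kilo, lima, mike, november}}.
int(A) = ⋃ {U ∈ τ : U ⊆ A}. Opens contained in A: ∅, {kilo}, {november}, {kilo, november}.
Taking the union of these: int(A) = {kilo, november}.
cl(A) = ⋂ {C closed : A ⊆ C}. Closed sets containing A: {kilo, november}, {juliett, kilo, november}, {kilo, mike, november}, {juliett, kilo, lima, november}, {juliett, kilo, mike, november}, {juliett, kilo, lima, mike, november}.
Intersecting these: cl(A) = {kilo, november}.
∂A = cl(A) ∖ int(A) = {kilo, november} ∖ {kilo, november} = ∅.


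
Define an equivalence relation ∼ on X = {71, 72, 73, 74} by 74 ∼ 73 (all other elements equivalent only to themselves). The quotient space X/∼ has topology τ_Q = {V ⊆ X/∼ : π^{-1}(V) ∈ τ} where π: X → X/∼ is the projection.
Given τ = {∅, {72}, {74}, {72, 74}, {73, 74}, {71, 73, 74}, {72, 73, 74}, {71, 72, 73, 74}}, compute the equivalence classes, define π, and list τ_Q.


X/∼ = {[71], [72], [73=74]}; |τ_Q| = 6.

Equivalence classes: [71], [72], [73=74].
Quotient map π: X → X/∼ sends 71 ↦ [71], 72 ↦ [72], 73 ↦ [73=74], 74 ↦ [73=74].
For each subset V ⊆ X/∼, compute π^{-1}(V) ⊆ X and check whether π^{-1}(V) ∈ τ. V is open in τ_Q iff π^{-1}(V) ∈ τ.
  V = {}: π^{-1}(V) = ∅ ∈ τ ✓.
  V = {[71]}: π^{-1}(V) = {71} ∉ τ ✗.
  V = {[72]}: π^{-1}(V) = {72} ∈ τ ✓.
  V = {[71], [72]}: π^{-1}(V) = {71, 72} ∉ τ ✗.
  V = {[73=74]}: π^{-1}(V) = {73, 74} ∈ τ ✓.
  V = {[71], [73=74]}: π^{-1}(V) = {71, 73, 74} ∈ τ ✓.
  V = {[72], [73=74]}: π^{-1}(V) = {72, 73, 74} ∈ τ ✓.
  V = {[71], [72], [73=74]}: π^{-1}(V) = {71, 72, 73, 74} ∈ τ ✓.
Open sets in the quotient: τ_Q = {{}, {[72]}, {[73=74]}, {[71], [73=74]}, {[72], [73=74]}, {[71], [72], [73=74]}} (6 elements).


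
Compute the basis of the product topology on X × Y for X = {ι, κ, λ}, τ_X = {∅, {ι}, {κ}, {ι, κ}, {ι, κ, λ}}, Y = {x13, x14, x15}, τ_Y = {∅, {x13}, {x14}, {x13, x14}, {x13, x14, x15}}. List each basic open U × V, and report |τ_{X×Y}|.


Basis B = {∅ × ∅, {ι} × {x13}, {ι} × {x14}, {κ} × {x13}, {κ} × {x14}, {ι} × {x13, x14}, {ι, κ} × {x13}, {ι, κ} × {x14}, {κ} × {x13, x14}, {ι} × {x13, x14, x15}, {ι, κ, λ} × {x13}, {ι, κ, λ} × {x14}, {κ} × {x13, x14, x15}, {ι, κ} × {x13, x14}, {ι, κ} × {x13, x14, x15}, {ι, κ, λ} × {x13, x14}, {ι, κ, λ} × {x13, x14, x15}}; |τ_{X×Y}| = 48.

Enumerate products U × V with U ∈ τ_X, V ∈ τ_Y (deduplicated):
  ∅ × ∅ = {} (∅)
  {ι} × {x13} = {(ι,x13)}
  {ι} × {x14} = {(ι,x14)}
  {κ} × {x13} = {(κ,x13)}
  {κ} × {x14} = {(κ,x14)}
  {ι} × {x13, x14} = {(ι,x13), (ι,x14)}
  {ι, κ} × {x13} = {(ι,x13), (κ,x13)}
  {ι, κ} × {x14} = {(ι,x14), (κ,x14)}
  {κ} × {x13, x14} = {(κ,x13), (κ,x14)}
  {ι} × {x13, x14, x15} = {(ι,x13), (ι,x14), (ι,x15)}
  {ι, κ, λ} × {x13} = {(ι,x13), (κ,x13), (λ,x13)}
  {ι, κ, λ} × {x14} = {(ι,x14), (κ,x14), (λ,x14)}
  {κ} × {x13, x14, x15} = {(κ,x13), (κ,x14), (κ,x15)}
  {ι, κ} × {x13, x14} = {(ι,x13), (ι,x14), (κ,x13), (κ,x14)}
  {ι, κ} × {x13, x14, x15} = {(ι,x13), (ι,x14), (ι,x15), (κ,x13), (κ,x14), (κ,x15)}
  {ι, κ, λ} × {x13, x14} = {(ι,x13), (ι,x14), (κ,x13), (κ,x14), (λ,x13), (λ,x14)}
  {ι, κ, λ} × {x13, x14, x15} = {(ι,x13), (ι,x14), (ι,x15), (κ,x13), (κ,x14), (κ,x15), (λ,x13), (λ,x14), (λ,x15)}
These 17 distinct sets form the basis B.
Close under arbitrary unions to get τ_{X×Y}; counting gives |τ_{X×Y}| = 48.


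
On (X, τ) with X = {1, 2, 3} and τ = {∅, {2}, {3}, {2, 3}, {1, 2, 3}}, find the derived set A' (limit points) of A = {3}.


A' = {1}

For each x ∈ X, list the open sets U ∈ τ with x ∈ U, then check whether U ∩ (A ∖ {x}) ≠ ∅ for every such U.
  x = 1: opens ∋ x are {1, 2, 3}; each meets A ∖ {1}, so x IS a limit point.
  x = 2: open {2} ∋ x has {2} ∩ (A ∖ {2}) = ∅, so x is NOT a limit point.
  x = 3: open {3} ∋ x has {3} ∩ (A ∖ {3}) = ∅, so x is NOT a limit point.
Collecting: A' = {1}.


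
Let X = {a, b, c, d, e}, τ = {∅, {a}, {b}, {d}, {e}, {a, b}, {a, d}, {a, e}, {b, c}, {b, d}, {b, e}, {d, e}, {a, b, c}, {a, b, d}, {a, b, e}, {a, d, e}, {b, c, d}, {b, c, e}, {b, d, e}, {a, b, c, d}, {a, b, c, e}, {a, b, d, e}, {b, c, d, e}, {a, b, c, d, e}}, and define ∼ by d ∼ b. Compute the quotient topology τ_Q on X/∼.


X/∼ = {[a], [b=d], [c], [e]}; |τ_Q| = 12.

Equivalence classes: [a], [b=d], [c], [e].
Quotient map π: X → X/∼ sends a ↦ [a], b ↦ [b=d], c ↦ [c], d ↦ [b=d], e ↦ [e].
For each subset V ⊆ X/∼, compute π^{-1}(V) ⊆ X and check whether π^{-1}(V) ∈ τ. V is open in τ_Q iff π^{-1}(V) ∈ τ.
  V = {}: π^{-1}(V) = ∅ ∈ τ ✓.
  V = {[a]}: π^{-1}(V) = {a} ∈ τ ✓.
  V = {[b=d]}: π^{-1}(V) = {b, d} ∈ τ ✓.
  V = {[a], [b=d]}: π^{-1}(V) = {a, b, d} ∈ τ ✓.
  V = {[c]}: π^{-1}(V) = {c} ∉ τ ✗.
  V = {[a], [c]}: π^{-1}(V) = {a, c} ∉ τ ✗.
  V = {[b=d], [c]}: π^{-1}(V) = {b, c, d} ∈ τ ✓.
  V = {[a], [b=d], [c]}: π^{-1}(V) = {a, b, c, d} ∈ τ ✓.
  V = {[e]}: π^{-1}(V) = {e} ∈ τ ✓.
  V = {[a], [e]}: π^{-1}(V) = {a, e} ∈ τ ✓.
  V = {[b=d], [e]}: π^{-1}(V) = {b, d, e} ∈ τ ✓.
  V = {[a], [b=d], [e]}: π^{-1}(V) = {a, b, d, e} ∈ τ ✓.
  V = {[c], [e]}: π^{-1}(V) = {c, e} ∉ τ ✗.
  V = {[a], [c], [e]}: π^{-1}(V) = {a, c, e} ∉ τ ✗.
  V = {[b=d], [c], [e]}: π^{-1}(V) = {b, c, d, e} ∈ τ ✓.
  V = {[a], [b=d], [c], [e]}: π^{-1}(V) = {a, b, c, d, e} ∈ τ ✓.
Open sets in the quotient: τ_Q = {{}, {[a]}, {[b=d]}, {[a], [b=d]}, {[b=d], [c]}, {[a], [b=d], [c]}, {[e]}, {[a], [e]}, {[b=d], [e]}, {[a], [b=d], [e]}, {[b=d], [c], [e]}, {[a], [b=d], [c], [e]}} (12 elements).


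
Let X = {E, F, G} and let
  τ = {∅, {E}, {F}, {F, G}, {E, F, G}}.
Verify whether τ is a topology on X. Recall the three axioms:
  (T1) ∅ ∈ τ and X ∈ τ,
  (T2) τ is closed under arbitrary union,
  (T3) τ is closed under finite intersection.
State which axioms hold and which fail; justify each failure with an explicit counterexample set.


τ is NOT a topology on X.

Axiom (T1): ∅ ∈ τ? Yes; X ∈ τ? Yes.
Axiom (T2/T3): check pairwise unions and intersections of members of τ.
Counterexample for (T2): {E} ∪ {F} = {E, F} ∉ τ. Therefore τ is NOT a topology.


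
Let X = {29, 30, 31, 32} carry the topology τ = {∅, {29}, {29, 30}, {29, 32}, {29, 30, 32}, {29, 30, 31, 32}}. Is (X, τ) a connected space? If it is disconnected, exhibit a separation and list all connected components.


(X, τ) is connected.

Find clopen sets (U ∈ τ with X ∖ U ∈ τ):
  U = ∅, X ∖ U = {29, 30, 31, 32} — both open, so U is clopen.
  U = {29, 30, 31, 32}, X ∖ U = ∅ — both open, so U is clopen.
Only trivial clopens (∅ and X) exist, so (X, τ) is connected.
Compute connected components by grouping points that agree on all clopens:
  component: {29, 30, 31, 32}


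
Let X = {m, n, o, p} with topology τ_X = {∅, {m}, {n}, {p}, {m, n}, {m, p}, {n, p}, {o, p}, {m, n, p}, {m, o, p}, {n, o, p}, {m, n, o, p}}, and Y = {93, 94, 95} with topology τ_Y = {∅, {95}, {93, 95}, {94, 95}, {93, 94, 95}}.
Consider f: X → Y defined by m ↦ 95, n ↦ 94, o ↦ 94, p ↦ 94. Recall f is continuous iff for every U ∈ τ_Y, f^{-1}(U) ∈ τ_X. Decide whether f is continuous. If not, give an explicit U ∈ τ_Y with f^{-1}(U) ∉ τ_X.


f IS continuous.

Compute f^{-1}(U) for each U ∈ τ_Y:
  U = ∅: f^{-1}(U) = ∅ ∈ τ_X ✓.
  U = {95}: f^{-1}(U) = {m} ∈ τ_X ✓.
  U = {93, 95}: f^{-1}(U) = {m} ∈ τ_X ✓.
  U = {94, 95}: f^{-1}(U) = {m, n, o, p} ∈ τ_X ✓.
  U = {93, 94, 95}: f^{-1}(U) = {m, n, o, p} ∈ τ_X ✓.
Every preimage lies in τ_X, so f IS continuous.


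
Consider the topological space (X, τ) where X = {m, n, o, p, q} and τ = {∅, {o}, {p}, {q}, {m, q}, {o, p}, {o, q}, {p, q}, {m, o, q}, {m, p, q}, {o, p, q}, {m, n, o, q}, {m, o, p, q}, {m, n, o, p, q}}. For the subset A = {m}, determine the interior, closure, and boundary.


int(A) = ∅, cl(A) = {m, n}, ∂A = {m, n}.

Closed sets in (X, τ) are complements of opens:
  closed(X, τ) = {∅, {n}, {p}, {m, n}, {n, o}, {n, p}, {m, n, o}, {m, n, p}, {m, n, q}, {n, o, p}, {m, n, o, p}, {m, n, o, q}, {m, n, p, q}, {m, n, o, p, q}}.
int(A) = ⋃ {U ∈ τ : U ⊆ A}. Opens contained in A: ∅.
Taking the union of these: int(A) = ∅.
cl(A) = ⋂ {C closed : A ⊆ C}. Closed sets containing A: {m, n}, {m, n, o}, {m, n, p}, {m, n, q}, {m, n, o, p}, {m, n, o, q}, {m, n, p, q}, {m, n, o, p, q}.
Intersecting these: cl(A) = {m, n}.
∂A = cl(A) ∖ int(A) = {m, n} ∖ ∅ = {m, n}.


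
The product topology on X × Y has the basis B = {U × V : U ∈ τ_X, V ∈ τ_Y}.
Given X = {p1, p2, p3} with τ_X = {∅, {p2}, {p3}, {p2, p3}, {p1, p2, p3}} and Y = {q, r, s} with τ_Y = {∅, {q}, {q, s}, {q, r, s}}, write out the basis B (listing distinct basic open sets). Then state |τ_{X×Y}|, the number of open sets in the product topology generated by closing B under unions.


Basis B = {∅ × ∅, {p2} × {q}, {p3} × {q}, {p2} × {q, s}, {p2, p3} × {q}, {p3} × {q, s}, {p1, p2, p3} × {q}, {p2} × {q, r, s}, {p3} × {q, r, s}, {p2, p3} × {q, s}, {p1, p2, p3} × {q, s}, {p2, p3} × {q, r, s}, {p1, p2, p3} × {q, r, s}}; |τ_{X×Y}| = 30.

Enumerate products U × V with U ∈ τ_X, V ∈ τ_Y (deduplicated):
  ∅ × ∅ = {} (∅)
  {p2} × {q} = {(p2,q)}
  {p3} × {q} = {(p3,q)}
  {p2} × {q, s} = {(p2,q), (p2,s)}
  {p2, p3} × {q} = {(p2,q), (p3,q)}
  {p3} × {q, s} = {(p3,q), (p3,s)}
  {p1, p2, p3} × {q} = {(p1,q), (p2,q), (p3,q)}
  {p2} × {q, r, s} = {(p2,q), (p2,r), (p2,s)}
  {p3} × {q, r, s} = {(p3,q), (p3,r), (p3,s)}
  {p2, p3} × {q, s} = {(p2,q), (p2,s), (p3,q), (p3,s)}
  {p1, p2, p3} × {q, s} = {(p1,q), (p1,s), (p2,q), (p2,s), (p3,q), (p3,s)}
  {p2, p3} × {q, r, s} = {(p2,q), (p2,r), (p2,s), (p3,q), (p3,r), (p3,s)}
  {p1, p2, p3} × {q, r, s} = {(p1,q), (p1,r), (p1,s), (p2,q), (p2,r), (p2,s), (p3,q), (p3,r), (p3,s)}
These 13 distinct sets form the basis B.
Close under arbitrary unions to get τ_{X×Y}; counting gives |τ_{X×Y}| = 30.


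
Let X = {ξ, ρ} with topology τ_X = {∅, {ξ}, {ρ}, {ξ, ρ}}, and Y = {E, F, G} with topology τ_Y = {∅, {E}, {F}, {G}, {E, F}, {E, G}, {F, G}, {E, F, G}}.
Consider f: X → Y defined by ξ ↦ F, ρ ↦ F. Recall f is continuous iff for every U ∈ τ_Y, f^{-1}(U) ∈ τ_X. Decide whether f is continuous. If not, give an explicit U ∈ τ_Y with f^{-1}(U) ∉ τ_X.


f IS continuous.

Compute f^{-1}(U) for each U ∈ τ_Y:
  U = ∅: f^{-1}(U) = ∅ ∈ τ_X ✓.
  U = {E}: f^{-1}(U) = ∅ ∈ τ_X ✓.
  U = {F}: f^{-1}(U) = {ξ, ρ} ∈ τ_X ✓.
  U = {G}: f^{-1}(U) = ∅ ∈ τ_X ✓.
  U = {E, F}: f^{-1}(U) = {ξ, ρ} ∈ τ_X ✓.
  U = {E, G}: f^{-1}(U) = ∅ ∈ τ_X ✓.
  U = {F, G}: f^{-1}(U) = {ξ, ρ} ∈ τ_X ✓.
  U = {E, F, G}: f^{-1}(U) = {ξ, ρ} ∈ τ_X ✓.
Every preimage lies in τ_X, so f IS continuous.


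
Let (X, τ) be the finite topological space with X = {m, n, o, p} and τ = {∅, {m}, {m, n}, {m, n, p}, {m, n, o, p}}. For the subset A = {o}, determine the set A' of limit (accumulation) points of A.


A' = ∅

For each x ∈ X, list the open sets U ∈ τ with x ∈ U, then check whether U ∩ (A ∖ {x}) ≠ ∅ for every such U.
  x = m: open {m} ∋ x has {m} ∩ (A ∖ {m}) = ∅, so x is NOT a limit point.
  x = n: open {m, n} ∋ x has {m, n} ∩ (A ∖ {n}) = ∅, so x is NOT a limit point.
  x = o: open {m, n, o, p} ∋ x has {m, n, o, p} ∩ (A ∖ {o}) = ∅, so x is NOT a limit point.
  x = p: open {m, n, p} ∋ x has {m, n, p} ∩ (A ∖ {p}) = ∅, so x is NOT a limit point.
Collecting: A' = ∅.


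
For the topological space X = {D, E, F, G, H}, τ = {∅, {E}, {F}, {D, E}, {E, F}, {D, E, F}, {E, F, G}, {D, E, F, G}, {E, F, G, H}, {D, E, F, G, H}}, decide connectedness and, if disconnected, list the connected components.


(X, τ) is connected.

Find clopen sets (U ∈ τ with X ∖ U ∈ τ):
  U = ∅, X ∖ U = {D, E, F, G, H} — both open, so U is clopen.
  U = {D, E, F, G, H}, X ∖ U = ∅ — both open, so U is clopen.
Only trivial clopens (∅ and X) exist, so (X, τ) is connected.
Compute connected components by grouping points that agree on all clopens:
  component: {D, E, F, G, H}


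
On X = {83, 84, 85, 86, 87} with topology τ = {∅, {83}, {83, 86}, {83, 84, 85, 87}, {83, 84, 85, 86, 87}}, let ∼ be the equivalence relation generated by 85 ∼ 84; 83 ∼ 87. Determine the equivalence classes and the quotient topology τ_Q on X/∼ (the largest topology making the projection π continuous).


X/∼ = {[83=87], [84=85], [86]}; |τ_Q| = 3.

Equivalence classes: [83=87], [84=85], [86].
Quotient map π: X → X/∼ sends 83 ↦ [83=87], 84 ↦ [84=85], 85 ↦ [84=85], 86 ↦ [86], 87 ↦ [83=87].
For each subset V ⊆ X/∼, compute π^{-1}(V) ⊆ X and check whether π^{-1}(V) ∈ τ. V is open in τ_Q iff π^{-1}(V) ∈ τ.
  V = {}: π^{-1}(V) = ∅ ∈ τ ✓.
  V = {[83=87]}: π^{-1}(V) = {83, 87} ∉ τ ✗.
  V = {[84=85]}: π^{-1}(V) = {84, 85} ∉ τ ✗.
  V = {[83=87], [84=85]}: π^{-1}(V) = {83, 84, 85, 87} ∈ τ ✓.
  V = {[86]}: π^{-1}(V) = {86} ∉ τ ✗.
  V = {[83=87], [86]}: π^{-1}(V) = {83, 86, 87} ∉ τ ✗.
  V = {[84=85], [86]}: π^{-1}(V) = {84, 85, 86} ∉ τ ✗.
  V = {[83=87], [84=85], [86]}: π^{-1}(V) = {83, 84, 85, 86, 87} ∈ τ ✓.
Open sets in the quotient: τ_Q = {{}, {[83=87], [84=85]}, {[83=87], [84=85], [86]}} (3 elements).


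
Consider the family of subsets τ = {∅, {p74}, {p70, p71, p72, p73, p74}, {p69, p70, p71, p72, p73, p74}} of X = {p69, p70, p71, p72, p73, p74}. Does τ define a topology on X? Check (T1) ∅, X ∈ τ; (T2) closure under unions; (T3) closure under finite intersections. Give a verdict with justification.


τ IS a topology on X.

Axiom (T1): ∅ ∈ τ? Yes; X ∈ τ? Yes.
Axiom (T2/T3): check pairwise unions and intersections of members of τ.
All pairwise intersections and unions checked — each lies in τ. Therefore τ satisfies (T1), (T2), (T3): it IS a topology on X.


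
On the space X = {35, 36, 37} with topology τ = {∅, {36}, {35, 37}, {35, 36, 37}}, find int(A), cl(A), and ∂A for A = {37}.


int(A) = ∅, cl(A) = {35, 37}, ∂A = {35, 37}.

Closed sets in (X, τ) are complements of opens:
  closed(X, τ) = {∅, {36}, {35, 37}, {35, 36, 37}}.
int(A) = ⋃ {U ∈ τ : U ⊆ A}. Opens contained in A: ∅.
Taking the union of these: int(A) = ∅.
cl(A) = ⋂ {C closed : A ⊆ C}. Closed sets containing A: {35, 37}, {35, 36, 37}.
Intersecting these: cl(A) = {35, 37}.
∂A = cl(A) ∖ int(A) = {35, 37} ∖ ∅ = {35, 37}.


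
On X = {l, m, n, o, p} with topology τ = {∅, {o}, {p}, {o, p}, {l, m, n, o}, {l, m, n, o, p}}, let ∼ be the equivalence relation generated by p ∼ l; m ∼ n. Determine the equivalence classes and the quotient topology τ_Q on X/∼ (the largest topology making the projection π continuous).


X/∼ = {[l=p], [m=n], [o]}; |τ_Q| = 3.

Equivalence classes: [l=p], [m=n], [o].
Quotient map π: X → X/∼ sends l ↦ [l=p], m ↦ [m=n], n ↦ [m=n], o ↦ [o], p ↦ [l=p].
For each subset V ⊆ X/∼, compute π^{-1}(V) ⊆ X and check whether π^{-1}(V) ∈ τ. V is open in τ_Q iff π^{-1}(V) ∈ τ.
  V = {}: π^{-1}(V) = ∅ ∈ τ ✓.
  V = {[l=p]}: π^{-1}(V) = {l, p} ∉ τ ✗.
  V = {[m=n]}: π^{-1}(V) = {m, n} ∉ τ ✗.
  V = {[l=p], [m=n]}: π^{-1}(V) = {l, m, n, p} ∉ τ ✗.
  V = {[o]}: π^{-1}(V) = {o} ∈ τ ✓.
  V = {[l=p], [o]}: π^{-1}(V) = {l, o, p} ∉ τ ✗.
  V = {[m=n], [o]}: π^{-1}(V) = {m, n, o} ∉ τ ✗.
  V = {[l=p], [m=n], [o]}: π^{-1}(V) = {l, m, n, o, p} ∈ τ ✓.
Open sets in the quotient: τ_Q = {{}, {[o]}, {[l=p], [m=n], [o]}} (3 elements).


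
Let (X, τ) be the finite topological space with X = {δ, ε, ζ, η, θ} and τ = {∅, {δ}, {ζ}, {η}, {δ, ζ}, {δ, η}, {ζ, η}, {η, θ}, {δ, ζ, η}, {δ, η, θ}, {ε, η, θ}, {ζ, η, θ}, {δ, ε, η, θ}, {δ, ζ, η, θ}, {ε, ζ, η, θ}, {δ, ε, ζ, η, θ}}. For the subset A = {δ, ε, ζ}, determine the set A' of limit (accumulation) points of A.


A' = ∅

For each x ∈ X, list the open sets U ∈ τ with x ∈ U, then check whether U ∩ (A ∖ {x}) ≠ ∅ for every such U.
  x = δ: open {δ} ∋ x has {δ} ∩ (A ∖ {δ}) = ∅, so x is NOT a limit point.
  x = ε: open {ε, η, θ} ∋ x has {ε, η, θ} ∩ (A ∖ {ε}) = ∅, so x is NOT a limit point.
  x = ζ: open {ζ} ∋ x has {ζ} ∩ (A ∖ {ζ}) = ∅, so x is NOT a limit point.
  x = η: open {η} ∋ x has {η} ∩ (A ∖ {η}) = ∅, so x is NOT a limit point.
  x = θ: open {η, θ} ∋ x has {η, θ} ∩ (A ∖ {θ}) = ∅, so x is NOT a limit point.
Collecting: A' = ∅.


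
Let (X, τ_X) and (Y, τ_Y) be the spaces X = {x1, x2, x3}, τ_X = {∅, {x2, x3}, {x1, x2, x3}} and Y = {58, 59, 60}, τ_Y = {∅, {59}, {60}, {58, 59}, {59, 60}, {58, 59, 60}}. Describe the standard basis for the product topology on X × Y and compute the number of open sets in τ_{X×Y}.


Basis B = {∅ × ∅, {x2, x3} × {59}, {x2, x3} × {60}, {x1, x2, x3} × {59}, {x1, x2, x3} × {60}, {x2, x3} × {58, 59}, {x2, x3} × {59, 60}, {x1, x2, x3} × {58, 59}, {x1, x2, x3} × {59, 60}, {x2, x3} × {58, 59, 60}, {x1, x2, x3} × {58, 59, 60}}; |τ_{X×Y}| = 18.

Enumerate products U × V with U ∈ τ_X, V ∈ τ_Y (deduplicated):
  ∅ × ∅ = {} (∅)
  {x2, x3} × {59} = {(x2,59), (x3,59)}
  {x2, x3} × {60} = {(x2,60), (x3,60)}
  {x1, x2, x3} × {59} = {(x1,59), (x2,59), (x3,59)}
  {x1, x2, x3} × {60} = {(x1,60), (x2,60), (x3,60)}
  {x2, x3} × {58, 59} = {(x2,58), (x2,59), (x3,58), (x3,59)}
  {x2, x3} × {59, 60} = {(x2,59), (x2,60), (x3,59), (x3,60)}
  {x1, x2, x3} × {58, 59} = {(x1,58), (x1,59), (x2,58), (x2,59), (x3,58), (x3,59)}
  {x1, x2, x3} × {59, 60} = {(x1,59), (x1,60), (x2,59), (x2,60), (x3,59), (x3,60)}
  {x2, x3} × {58, 59, 60} = {(x2,58), (x2,59), (x2,60), (x3,58), (x3,59), (x3,60)}
  {x1, x2, x3} × {58, 59, 60} = {(x1,58), (x1,59), (x1,60), (x2,58), (x2,59), (x2,60), (x3,58), (x3,59), (x3,60)}
These 11 distinct sets form the basis B.
Close under arbitrary unions to get τ_{X×Y}; counting gives |τ_{X×Y}| = 18.


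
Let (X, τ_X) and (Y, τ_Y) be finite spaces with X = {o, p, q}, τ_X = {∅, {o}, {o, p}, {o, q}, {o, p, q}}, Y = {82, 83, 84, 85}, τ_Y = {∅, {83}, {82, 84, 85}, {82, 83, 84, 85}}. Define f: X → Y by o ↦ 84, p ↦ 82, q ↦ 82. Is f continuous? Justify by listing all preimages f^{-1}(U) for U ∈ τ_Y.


f IS continuous.

Compute f^{-1}(U) for each U ∈ τ_Y:
  U = ∅: f^{-1}(U) = ∅ ∈ τ_X ✓.
  U = {83}: f^{-1}(U) = ∅ ∈ τ_X ✓.
  U = {82, 84, 85}: f^{-1}(U) = {o, p, q} ∈ τ_X ✓.
  U = {82, 83, 84, 85}: f^{-1}(U) = {o, p, q} ∈ τ_X ✓.
Every preimage lies in τ_X, so f IS continuous.


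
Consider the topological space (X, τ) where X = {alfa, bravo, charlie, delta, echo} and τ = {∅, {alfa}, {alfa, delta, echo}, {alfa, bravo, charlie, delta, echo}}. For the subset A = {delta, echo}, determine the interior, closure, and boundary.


int(A) = ∅, cl(A) = {bravo, charlie, delta, echo}, ∂A = {bravo, charlie, delta, echo}.

Closed sets in (X, τ) are complements of opens:
  closed(X, τ) = {∅, {bravo, charlie}, {bravo, charlie, delta, echo}, {alfa, bravo, charlie, delta, echo}}.
int(A) = ⋃ {U ∈ τ : U ⊆ A}. Opens contained in A: ∅.
Taking the union of these: int(A) = ∅.
cl(A) = ⋂ {C closed : A ⊆ C}. Closed sets containing A: {bravo, charlie, delta, echo}, {alfa, bravo, charlie, delta, echo}.
Intersecting these: cl(A) = {bravo, charlie, delta, echo}.
∂A = cl(A) ∖ int(A) = {bravo, charlie, delta, echo} ∖ ∅ = {bravo, charlie, delta, echo}.


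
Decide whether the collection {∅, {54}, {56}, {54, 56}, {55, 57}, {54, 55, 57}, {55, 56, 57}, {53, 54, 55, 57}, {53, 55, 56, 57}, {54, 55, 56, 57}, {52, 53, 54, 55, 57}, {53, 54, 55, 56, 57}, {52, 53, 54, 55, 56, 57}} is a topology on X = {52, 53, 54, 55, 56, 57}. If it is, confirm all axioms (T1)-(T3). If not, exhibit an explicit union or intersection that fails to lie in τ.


τ is NOT a topology on X.

Axiom (T1): ∅ ∈ τ? Yes; X ∈ τ? Yes.
Axiom (T2/T3): check pairwise unions and intersections of members of τ.
Counterexample for (T3): {53, 54, 55, 57} ∩ {53, 55, 56, 57} = {53, 55, 57} ∉ τ. Therefore τ is NOT a topology.


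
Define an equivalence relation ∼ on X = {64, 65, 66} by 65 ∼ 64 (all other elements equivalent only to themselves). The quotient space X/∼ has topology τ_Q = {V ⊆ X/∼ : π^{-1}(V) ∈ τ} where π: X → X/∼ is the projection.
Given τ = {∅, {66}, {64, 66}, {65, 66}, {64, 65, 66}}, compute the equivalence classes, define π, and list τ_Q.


X/∼ = {[64=65], [66]}; |τ_Q| = 3.

Equivalence classes: [64=65], [66].
Quotient map π: X → X/∼ sends 64 ↦ [64=65], 65 ↦ [64=65], 66 ↦ [66].
For each subset V ⊆ X/∼, compute π^{-1}(V) ⊆ X and check whether π^{-1}(V) ∈ τ. V is open in τ_Q iff π^{-1}(V) ∈ τ.
  V = {}: π^{-1}(V) = ∅ ∈ τ ✓.
  V = {[64=65]}: π^{-1}(V) = {64, 65} ∉ τ ✗.
  V = {[66]}: π^{-1}(V) = {66} ∈ τ ✓.
  V = {[64=65], [66]}: π^{-1}(V) = {64, 65, 66} ∈ τ ✓.
Open sets in the quotient: τ_Q = {{}, {[66]}, {[64=65], [66]}} (3 elements).
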